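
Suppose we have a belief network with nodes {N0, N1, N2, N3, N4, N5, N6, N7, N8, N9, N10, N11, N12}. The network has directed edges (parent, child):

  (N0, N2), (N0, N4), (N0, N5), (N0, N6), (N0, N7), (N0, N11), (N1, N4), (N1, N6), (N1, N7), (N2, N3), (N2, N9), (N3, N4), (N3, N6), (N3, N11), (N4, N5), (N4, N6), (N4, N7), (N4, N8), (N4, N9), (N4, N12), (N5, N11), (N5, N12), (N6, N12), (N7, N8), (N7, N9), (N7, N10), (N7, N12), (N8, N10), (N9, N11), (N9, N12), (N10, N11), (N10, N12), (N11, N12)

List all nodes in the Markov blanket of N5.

{N0, N3, N4, N6, N7, N9, N10, N11, N12}

Pa(N5) = {N0, N4}.
Children of N5: N11, N12.
Other parents of N5's children:
  N11's other parents are N0, N3, N9, N10.
  N12's other parents are N4, N6, N7, N9, N10, N11.
So the Markov blanket of N5 is {N0, N3, N4, N6, N7, N9, N10, N11, N12}.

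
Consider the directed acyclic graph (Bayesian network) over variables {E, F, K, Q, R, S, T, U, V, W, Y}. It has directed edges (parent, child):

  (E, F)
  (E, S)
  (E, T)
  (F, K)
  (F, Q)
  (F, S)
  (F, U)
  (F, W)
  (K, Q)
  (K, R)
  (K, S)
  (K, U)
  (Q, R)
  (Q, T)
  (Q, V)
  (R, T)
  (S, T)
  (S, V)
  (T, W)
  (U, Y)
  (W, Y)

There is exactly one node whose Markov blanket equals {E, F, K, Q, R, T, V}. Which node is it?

The target node must have every member of {E, F, K, Q, R, T, V} as a parent, child, or co-parent, and no others.
Parents of S: E, F, K; children: T, V; co-parents: E, Q, R.
These exactly cover the given set, so the node is S.

S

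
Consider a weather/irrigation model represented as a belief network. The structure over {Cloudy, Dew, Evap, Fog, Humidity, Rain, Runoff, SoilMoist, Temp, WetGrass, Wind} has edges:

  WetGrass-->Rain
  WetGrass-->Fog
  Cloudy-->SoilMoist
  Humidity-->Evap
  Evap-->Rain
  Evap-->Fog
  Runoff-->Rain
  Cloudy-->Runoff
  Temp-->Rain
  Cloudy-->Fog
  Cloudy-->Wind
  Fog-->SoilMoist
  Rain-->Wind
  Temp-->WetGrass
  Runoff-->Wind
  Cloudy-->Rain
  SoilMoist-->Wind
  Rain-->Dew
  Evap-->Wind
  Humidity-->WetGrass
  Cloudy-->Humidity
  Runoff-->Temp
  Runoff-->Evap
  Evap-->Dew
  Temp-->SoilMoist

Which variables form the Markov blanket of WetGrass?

The Markov blanket of a node is its parents, its children, and the other parents of its children.
Ch(WetGrass) = {Fog, Rain}.
Pa(WetGrass) = {Humidity, Temp}.
Parents of each child, excluding WetGrass:
  parents(Rain) \ {WetGrass} = {Cloudy, Evap, Runoff, Temp}.
  parents(Fog) \ {WetGrass} = {Cloudy, Evap}.
So the Markov blanket of WetGrass is {Cloudy, Evap, Fog, Humidity, Rain, Runoff, Temp}.

{Cloudy, Evap, Fog, Humidity, Rain, Runoff, Temp}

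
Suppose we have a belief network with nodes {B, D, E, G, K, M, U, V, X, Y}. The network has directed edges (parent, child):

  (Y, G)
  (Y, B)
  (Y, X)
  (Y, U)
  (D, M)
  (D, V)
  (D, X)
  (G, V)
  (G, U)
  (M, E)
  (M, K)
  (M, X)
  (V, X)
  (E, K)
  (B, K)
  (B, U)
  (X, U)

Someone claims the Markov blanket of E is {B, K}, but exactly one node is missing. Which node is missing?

A node's Markov blanket = Pa ∪ Ch ∪ (parents of Ch other than the node itself).
E has parent M.
E has child K.
Co-parents of E (other parents of its children):
  K's other parents are B, M.
MB(E) = {B, K, M}.
Comparing with the claimed set, M is missing.

M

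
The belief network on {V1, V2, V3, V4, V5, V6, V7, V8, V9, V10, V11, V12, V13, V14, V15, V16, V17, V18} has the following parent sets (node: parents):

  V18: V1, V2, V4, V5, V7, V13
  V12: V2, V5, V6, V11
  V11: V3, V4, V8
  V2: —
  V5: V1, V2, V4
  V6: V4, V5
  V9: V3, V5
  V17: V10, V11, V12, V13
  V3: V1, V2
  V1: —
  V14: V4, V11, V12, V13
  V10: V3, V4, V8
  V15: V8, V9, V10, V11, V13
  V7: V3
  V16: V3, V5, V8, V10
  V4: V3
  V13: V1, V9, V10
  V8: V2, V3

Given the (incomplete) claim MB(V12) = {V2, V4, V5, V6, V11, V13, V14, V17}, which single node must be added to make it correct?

V10

Parents of V12: V2, V5, V6, V11.
V12 has children V14, V17.
For each child, the remaining parents (spouses of V12):
  V14 also has parents V4, V11, V13.
  V17 also has parents V10, V11, V13.
MB(V12) = {V2, V4, V5, V6, V10, V11, V13, V14, V17}.
Comparing with the claimed set, V10 is missing.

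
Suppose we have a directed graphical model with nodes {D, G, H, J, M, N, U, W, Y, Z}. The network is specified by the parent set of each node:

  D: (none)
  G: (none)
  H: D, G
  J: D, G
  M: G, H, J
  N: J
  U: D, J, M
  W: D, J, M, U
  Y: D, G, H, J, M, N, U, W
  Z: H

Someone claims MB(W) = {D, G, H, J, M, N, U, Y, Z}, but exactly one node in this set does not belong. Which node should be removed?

Z

By definition, MB(W) is built from W's parents, W's children, and the co-parents of W.
Parents of W: D, J, M, U.
W has child Y.
For each child, the remaining parents (spouses of W):
  Y's other parents are D, G, H, J, M, N, U.
MB(W) = {D, G, H, J, M, N, U, Y}.
Z is neither a parent, child, nor co-parent of W, so it does not belong.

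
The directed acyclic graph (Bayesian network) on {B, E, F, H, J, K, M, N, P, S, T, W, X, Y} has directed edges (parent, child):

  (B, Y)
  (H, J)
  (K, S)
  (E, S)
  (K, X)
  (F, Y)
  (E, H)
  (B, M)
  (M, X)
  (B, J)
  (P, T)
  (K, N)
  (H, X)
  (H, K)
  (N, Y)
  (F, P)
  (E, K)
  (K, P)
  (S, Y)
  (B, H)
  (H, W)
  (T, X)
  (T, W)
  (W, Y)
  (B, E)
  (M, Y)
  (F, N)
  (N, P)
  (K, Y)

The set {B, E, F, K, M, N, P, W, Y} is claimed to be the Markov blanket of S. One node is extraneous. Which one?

P

S's parents: E, K.
Ch(S) = {Y}.
Co-parents of S (other parents of its children):
  parents(Y) \ {S} = {B, F, K, M, N, W}.
MB(S) = {B, E, F, K, M, N, W, Y}.
P is neither a parent, child, nor co-parent of S, so it does not belong.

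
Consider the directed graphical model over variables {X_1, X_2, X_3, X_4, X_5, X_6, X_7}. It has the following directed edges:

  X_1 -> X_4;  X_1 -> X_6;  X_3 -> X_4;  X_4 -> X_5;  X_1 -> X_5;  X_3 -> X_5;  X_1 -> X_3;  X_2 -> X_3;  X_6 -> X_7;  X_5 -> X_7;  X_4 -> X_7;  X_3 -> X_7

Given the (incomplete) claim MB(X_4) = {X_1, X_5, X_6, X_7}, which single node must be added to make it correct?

X_3

Ch(X_4) = {X_5, X_7}.
X_4's parents: X_1, X_3.
Co-parents of X_4 (other parents of its children):
  X_5: X_1, X_3
  X_7: X_3, X_5, X_6
MB(X_4) = {X_1, X_3, X_5, X_6, X_7}.
Comparing with the claimed set, X_3 is missing.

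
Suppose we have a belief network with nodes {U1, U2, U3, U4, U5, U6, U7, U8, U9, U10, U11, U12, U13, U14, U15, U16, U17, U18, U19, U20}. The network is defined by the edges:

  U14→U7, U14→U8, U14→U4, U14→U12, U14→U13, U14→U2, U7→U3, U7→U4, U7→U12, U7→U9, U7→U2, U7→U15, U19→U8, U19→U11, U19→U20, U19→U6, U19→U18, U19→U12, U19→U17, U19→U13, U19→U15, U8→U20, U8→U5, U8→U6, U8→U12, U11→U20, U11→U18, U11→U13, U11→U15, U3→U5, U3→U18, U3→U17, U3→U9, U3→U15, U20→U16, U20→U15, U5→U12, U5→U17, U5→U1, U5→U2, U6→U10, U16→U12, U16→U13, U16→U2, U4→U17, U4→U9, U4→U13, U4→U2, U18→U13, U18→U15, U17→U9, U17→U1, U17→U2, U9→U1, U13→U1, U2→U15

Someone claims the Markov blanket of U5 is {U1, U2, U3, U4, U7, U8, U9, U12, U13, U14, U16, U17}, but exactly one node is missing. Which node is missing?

U19

U5's parents: U3, U8.
U5 has children U1, U2, U12, U17.
Co-parents of U5 (other parents of its children):
  U12's other parents are U7, U8, U14, U16, U19.
  U17's other parents are U3, U4, U19.
  U1 also has parents U9, U13, U17.
  parents(U2) \ {U5} = {U4, U7, U14, U16, U17}.
MB(U5) = {U1, U2, U3, U4, U7, U8, U9, U12, U13, U14, U16, U17, U19}.
Comparing with the claimed set, U19 is missing.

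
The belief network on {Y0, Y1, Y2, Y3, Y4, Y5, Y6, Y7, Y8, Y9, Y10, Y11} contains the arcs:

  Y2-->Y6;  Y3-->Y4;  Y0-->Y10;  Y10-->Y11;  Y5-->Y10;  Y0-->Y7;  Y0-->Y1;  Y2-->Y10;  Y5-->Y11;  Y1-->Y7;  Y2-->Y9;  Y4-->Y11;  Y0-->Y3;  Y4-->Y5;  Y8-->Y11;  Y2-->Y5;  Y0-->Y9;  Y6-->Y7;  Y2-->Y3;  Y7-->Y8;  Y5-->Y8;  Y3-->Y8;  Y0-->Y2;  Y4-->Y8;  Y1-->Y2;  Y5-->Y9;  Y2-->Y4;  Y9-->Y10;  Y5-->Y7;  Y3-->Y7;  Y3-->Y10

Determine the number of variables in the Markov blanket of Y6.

Y6's children: Y7.
Y6 has parent Y2.
Other parents of Y6's children:
  parents(Y7) \ {Y6} = {Y0, Y1, Y3, Y5}.
MB(Y6) = {Y0, Y1, Y2, Y3, Y5, Y7}, which has 6 nodes.

6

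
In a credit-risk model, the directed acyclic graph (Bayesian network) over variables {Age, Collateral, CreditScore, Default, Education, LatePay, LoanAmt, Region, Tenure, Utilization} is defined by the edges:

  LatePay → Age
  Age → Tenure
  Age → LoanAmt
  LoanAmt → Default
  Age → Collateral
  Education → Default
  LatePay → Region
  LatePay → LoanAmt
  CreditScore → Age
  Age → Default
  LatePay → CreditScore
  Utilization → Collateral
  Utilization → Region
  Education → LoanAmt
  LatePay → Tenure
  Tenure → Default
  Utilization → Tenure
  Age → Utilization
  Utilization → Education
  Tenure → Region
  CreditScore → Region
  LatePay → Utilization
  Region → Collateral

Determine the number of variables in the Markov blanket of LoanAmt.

Parents of LoanAmt: Age, Education, LatePay.
Children of LoanAmt: Default.
Other parents of LoanAmt's children:
  Default's other parents are Age, Education, Tenure.
MB(LoanAmt) = {Age, Default, Education, LatePay, Tenure}, which has 5 nodes.

5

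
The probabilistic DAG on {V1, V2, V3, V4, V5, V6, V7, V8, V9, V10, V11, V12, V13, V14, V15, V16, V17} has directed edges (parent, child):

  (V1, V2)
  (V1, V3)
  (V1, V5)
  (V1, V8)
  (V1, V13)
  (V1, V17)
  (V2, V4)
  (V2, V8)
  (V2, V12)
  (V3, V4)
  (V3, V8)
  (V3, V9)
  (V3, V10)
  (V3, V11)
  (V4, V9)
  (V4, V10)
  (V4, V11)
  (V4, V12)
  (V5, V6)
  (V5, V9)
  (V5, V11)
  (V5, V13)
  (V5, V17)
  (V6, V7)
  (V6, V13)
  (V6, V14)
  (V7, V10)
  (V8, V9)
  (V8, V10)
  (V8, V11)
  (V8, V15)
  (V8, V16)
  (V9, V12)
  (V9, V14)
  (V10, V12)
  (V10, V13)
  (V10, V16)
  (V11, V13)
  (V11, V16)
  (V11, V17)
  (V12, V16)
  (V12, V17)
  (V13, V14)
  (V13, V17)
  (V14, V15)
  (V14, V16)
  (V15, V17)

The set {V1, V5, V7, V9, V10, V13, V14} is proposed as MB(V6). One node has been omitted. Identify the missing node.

V11

A node's Markov blanket = Pa ∪ Ch ∪ (parents of Ch other than the node itself).
Pa(V6) = {V5}.
Ch(V6) = {V7, V13, V14}.
For each child, the remaining parents (spouses of V6):
  V7: —
  V13: V1, V5, V10, V11
  V14: V9, V13
MB(V6) = {V1, V5, V7, V9, V10, V11, V13, V14}.
Comparing with the claimed set, V11 is missing.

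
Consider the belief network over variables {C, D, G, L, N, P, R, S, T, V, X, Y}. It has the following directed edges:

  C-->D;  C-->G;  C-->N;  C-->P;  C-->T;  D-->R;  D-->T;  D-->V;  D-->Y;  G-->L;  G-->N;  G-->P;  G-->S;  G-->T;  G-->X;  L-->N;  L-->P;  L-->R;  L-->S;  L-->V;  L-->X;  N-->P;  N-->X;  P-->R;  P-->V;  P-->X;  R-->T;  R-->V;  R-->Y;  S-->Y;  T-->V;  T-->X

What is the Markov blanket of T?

The Markov blanket of a node is its parents, its children, and the other parents of its children.
Parents of T: C, D, G, R.
T's children: V, X.
For each child, the remaining parents (spouses of T):
  V: D, L, P, R
  X: G, L, N, P
So the Markov blanket of T is {C, D, G, L, N, P, R, V, X}.

{C, D, G, L, N, P, R, V, X}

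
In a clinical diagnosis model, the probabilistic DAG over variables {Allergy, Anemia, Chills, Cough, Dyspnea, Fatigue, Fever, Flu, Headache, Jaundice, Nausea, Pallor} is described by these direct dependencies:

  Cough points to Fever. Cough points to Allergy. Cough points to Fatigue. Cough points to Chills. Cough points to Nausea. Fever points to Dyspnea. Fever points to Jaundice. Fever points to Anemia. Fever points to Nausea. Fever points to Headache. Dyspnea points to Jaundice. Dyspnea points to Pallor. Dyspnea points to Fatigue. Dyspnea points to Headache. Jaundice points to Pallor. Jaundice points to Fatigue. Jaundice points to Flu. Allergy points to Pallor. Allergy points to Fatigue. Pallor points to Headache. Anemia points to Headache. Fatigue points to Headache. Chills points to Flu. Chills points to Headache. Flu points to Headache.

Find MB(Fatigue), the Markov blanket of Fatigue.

A node's Markov blanket = Pa ∪ Ch ∪ (parents of Ch other than the node itself).
Fatigue's children: Headache.
Fatigue has parents Allergy, Cough, Dyspnea, Jaundice.
For each child, the remaining parents (spouses of Fatigue):
  Headache: Anemia, Chills, Dyspnea, Fever, Flu, Pallor
So the Markov blanket of Fatigue is {Allergy, Anemia, Chills, Cough, Dyspnea, Fever, Flu, Headache, Jaundice, Pallor}.

{Allergy, Anemia, Chills, Cough, Dyspnea, Fever, Flu, Headache, Jaundice, Pallor}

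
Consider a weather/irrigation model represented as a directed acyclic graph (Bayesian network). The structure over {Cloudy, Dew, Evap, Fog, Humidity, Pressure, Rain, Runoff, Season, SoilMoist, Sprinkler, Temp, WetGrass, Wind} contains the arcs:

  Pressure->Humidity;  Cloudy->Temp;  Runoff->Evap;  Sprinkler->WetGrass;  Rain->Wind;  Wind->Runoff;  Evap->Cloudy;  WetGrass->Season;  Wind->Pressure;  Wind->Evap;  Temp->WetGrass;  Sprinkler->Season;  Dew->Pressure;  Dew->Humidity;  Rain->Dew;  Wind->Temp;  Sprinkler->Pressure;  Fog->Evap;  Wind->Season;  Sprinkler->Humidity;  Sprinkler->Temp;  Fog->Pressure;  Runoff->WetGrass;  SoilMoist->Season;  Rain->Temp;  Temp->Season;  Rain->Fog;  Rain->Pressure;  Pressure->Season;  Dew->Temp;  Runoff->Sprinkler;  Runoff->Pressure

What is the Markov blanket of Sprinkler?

Sprinkler has parent Runoff.
Ch(Sprinkler) = {Humidity, Pressure, Season, Temp, WetGrass}.
Parents of each child, excluding Sprinkler:
  Pressure: Dew, Fog, Rain, Runoff, Wind
  Temp: Cloudy, Dew, Rain, Wind
  WetGrass: Runoff, Temp
  Season: Pressure, SoilMoist, Temp, WetGrass, Wind
  Humidity: Dew, Pressure
MB(Sprinkler) = {Cloudy, Dew, Fog, Humidity, Pressure, Rain, Runoff, Season, SoilMoist, Temp, WetGrass, Wind}.

{Cloudy, Dew, Fog, Humidity, Pressure, Rain, Runoff, Season, SoilMoist, Temp, WetGrass, Wind}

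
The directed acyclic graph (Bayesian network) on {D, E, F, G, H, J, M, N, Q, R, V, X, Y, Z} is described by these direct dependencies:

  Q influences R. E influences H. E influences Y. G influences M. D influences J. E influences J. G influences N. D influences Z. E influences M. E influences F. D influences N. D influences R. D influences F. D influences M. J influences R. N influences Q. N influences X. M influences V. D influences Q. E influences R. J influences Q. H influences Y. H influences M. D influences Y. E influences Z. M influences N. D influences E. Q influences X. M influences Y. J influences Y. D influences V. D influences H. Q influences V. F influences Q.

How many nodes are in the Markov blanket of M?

By definition, MB(M) is built from M's parents, M's children, and the co-parents of M.
Ch(M) = {N, V, Y}.
M has parents D, E, G, H.
For each child, the remaining parents (spouses of M):
  N: D, G
  V: D, Q
  Y: D, E, H, J
MB(M) = {D, E, G, H, J, N, Q, V, Y}, which has 9 nodes.

9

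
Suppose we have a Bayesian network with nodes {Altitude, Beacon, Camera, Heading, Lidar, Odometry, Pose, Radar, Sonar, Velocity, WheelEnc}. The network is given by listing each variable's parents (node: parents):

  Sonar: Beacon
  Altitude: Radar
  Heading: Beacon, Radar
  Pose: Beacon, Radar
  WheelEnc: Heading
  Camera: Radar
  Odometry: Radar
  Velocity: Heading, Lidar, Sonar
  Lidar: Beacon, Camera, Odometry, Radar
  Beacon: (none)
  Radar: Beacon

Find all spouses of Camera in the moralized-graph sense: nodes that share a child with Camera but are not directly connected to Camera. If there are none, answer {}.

{Beacon, Odometry}

Children of Camera: Lidar.
  Lidar: Beacon, Odometry, Radar
Excluding nodes already adjacent to Camera (Lidar, Radar), the co-parent-only contribution is {Beacon, Odometry}.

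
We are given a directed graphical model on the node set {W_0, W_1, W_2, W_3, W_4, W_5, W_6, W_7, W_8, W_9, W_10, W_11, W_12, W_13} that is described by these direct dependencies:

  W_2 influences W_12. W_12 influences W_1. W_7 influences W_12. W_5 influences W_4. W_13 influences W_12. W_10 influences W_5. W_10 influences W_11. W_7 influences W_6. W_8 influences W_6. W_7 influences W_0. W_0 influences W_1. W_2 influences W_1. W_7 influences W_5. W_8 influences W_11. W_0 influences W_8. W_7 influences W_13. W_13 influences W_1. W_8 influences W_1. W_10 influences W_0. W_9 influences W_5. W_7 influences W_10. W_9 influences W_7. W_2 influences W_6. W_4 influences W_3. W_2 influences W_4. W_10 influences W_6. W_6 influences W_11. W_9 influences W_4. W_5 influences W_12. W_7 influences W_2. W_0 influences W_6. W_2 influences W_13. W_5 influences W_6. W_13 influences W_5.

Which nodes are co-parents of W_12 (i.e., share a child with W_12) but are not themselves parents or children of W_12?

{W_0, W_8}

Children of W_12: W_1.
  W_1: W_0, W_2, W_8, W_13
Excluding nodes already adjacent to W_12 (W_1, W_2, W_5, W_7, W_13), the co-parent-only contribution is {W_0, W_8}.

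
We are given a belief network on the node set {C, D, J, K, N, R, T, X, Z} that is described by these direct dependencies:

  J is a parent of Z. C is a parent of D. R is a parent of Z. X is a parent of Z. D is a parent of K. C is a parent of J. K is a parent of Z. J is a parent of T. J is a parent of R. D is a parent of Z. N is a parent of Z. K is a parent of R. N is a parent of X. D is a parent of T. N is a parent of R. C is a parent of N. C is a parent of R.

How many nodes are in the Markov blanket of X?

6

X has child Z.
X has parent N.
For each child, the remaining parents (spouses of X):
  Z: D, J, K, N, R
MB(X) = {D, J, K, N, R, Z}, which has 6 nodes.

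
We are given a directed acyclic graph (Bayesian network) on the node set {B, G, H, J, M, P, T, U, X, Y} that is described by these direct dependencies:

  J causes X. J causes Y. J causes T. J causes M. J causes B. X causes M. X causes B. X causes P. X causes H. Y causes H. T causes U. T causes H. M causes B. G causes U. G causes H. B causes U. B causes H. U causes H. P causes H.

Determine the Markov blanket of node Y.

{B, G, H, J, P, T, U, X}

Y has parent J.
Y's children: H.
Other parents of Y's children:
  H: B, G, P, T, U, X
MB(Y) = {B, G, H, J, P, T, U, X}.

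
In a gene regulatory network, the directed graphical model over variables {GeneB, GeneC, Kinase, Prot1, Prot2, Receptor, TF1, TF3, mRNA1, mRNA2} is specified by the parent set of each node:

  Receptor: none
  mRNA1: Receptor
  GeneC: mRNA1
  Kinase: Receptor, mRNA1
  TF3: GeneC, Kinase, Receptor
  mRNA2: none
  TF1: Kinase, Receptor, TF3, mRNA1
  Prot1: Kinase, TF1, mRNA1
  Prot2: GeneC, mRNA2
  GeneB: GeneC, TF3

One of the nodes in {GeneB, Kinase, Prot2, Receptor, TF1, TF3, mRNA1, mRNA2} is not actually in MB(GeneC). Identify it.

TF1

A node's Markov blanket = Pa ∪ Ch ∪ (parents of Ch other than the node itself).
Parents of GeneC: mRNA1.
GeneC has children GeneB, Prot2, TF3.
For each child, the remaining parents (spouses of GeneC):
  TF3's other parents are Kinase, Receptor.
  Prot2 also has parent mRNA2.
  GeneB's other parent is TF3.
MB(GeneC) = {GeneB, Kinase, Prot2, Receptor, TF3, mRNA1, mRNA2}.
TF1 is neither a parent, child, nor co-parent of GeneC, so it does not belong.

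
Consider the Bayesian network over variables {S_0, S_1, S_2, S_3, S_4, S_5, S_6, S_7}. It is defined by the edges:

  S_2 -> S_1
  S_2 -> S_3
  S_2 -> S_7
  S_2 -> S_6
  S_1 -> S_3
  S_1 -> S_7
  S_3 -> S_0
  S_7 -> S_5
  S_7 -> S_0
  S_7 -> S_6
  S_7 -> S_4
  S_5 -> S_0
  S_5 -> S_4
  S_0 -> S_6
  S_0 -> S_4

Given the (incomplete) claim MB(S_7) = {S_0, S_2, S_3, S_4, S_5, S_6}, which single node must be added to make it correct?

The Markov blanket of a node is its parents, its children, and the other parents of its children.
S_7's children: S_0, S_4, S_5, S_6.
Parents of S_7: S_1, S_2.
Other parents of S_7's children:
  S_5: no additional parents.
  S_0's other parents are S_3, S_5.
  S_6 also has parents S_0, S_2.
  S_4's other parents are S_0, S_5.
MB(S_7) = {S_0, S_1, S_2, S_3, S_4, S_5, S_6}.
Comparing with the claimed set, S_1 is missing.

S_1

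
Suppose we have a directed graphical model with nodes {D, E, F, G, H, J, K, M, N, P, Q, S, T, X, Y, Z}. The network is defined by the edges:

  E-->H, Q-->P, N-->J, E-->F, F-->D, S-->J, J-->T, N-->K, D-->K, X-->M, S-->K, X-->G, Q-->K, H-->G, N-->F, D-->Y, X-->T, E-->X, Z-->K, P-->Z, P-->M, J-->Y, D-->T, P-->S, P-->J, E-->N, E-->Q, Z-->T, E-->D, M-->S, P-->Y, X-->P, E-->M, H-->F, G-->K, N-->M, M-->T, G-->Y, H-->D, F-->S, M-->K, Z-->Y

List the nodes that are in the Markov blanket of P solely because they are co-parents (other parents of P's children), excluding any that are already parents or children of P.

{D, E, F, G, N}

Children of P: J, M, S, Y, Z.
  M: E, N, X
  S: F, M
  Z: —
  J: N, S
  Y: D, G, J, Z
Excluding nodes already adjacent to P (J, M, Q, S, X, Y, Z), the co-parent-only contribution is {D, E, F, G, N}.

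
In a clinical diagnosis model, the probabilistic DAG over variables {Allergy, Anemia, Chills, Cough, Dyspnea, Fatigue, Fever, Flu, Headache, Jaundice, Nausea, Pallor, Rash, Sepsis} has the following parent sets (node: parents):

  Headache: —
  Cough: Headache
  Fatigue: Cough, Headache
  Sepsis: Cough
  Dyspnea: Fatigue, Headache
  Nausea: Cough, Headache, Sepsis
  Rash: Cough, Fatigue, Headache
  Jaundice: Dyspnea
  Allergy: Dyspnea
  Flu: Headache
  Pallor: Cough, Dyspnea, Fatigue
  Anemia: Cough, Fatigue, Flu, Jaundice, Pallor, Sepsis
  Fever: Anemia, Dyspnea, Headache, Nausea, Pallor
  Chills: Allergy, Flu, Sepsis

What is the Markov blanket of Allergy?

Pa(Allergy) = {Dyspnea}.
Children of Allergy: Chills.
Parents of each child, excluding Allergy:
  Chills also has parents Flu, Sepsis.
MB(Allergy) = {Chills, Dyspnea, Flu, Sepsis}.

{Chills, Dyspnea, Flu, Sepsis}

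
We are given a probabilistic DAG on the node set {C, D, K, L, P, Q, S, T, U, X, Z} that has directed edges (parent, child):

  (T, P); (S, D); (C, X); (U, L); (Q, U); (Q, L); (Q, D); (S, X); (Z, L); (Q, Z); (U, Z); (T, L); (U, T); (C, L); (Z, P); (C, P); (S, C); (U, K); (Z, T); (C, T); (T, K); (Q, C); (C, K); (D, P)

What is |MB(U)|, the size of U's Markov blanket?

6

U has parent Q.
U has children K, L, T, Z.
For each child, the remaining parents (spouses of U):
  Z's other parent is Q.
  parents(T) \ {U} = {C, Z}.
  K also has parents C, T.
  parents(L) \ {U} = {C, Q, T, Z}.
MB(U) = {C, K, L, Q, T, Z}, which has 6 nodes.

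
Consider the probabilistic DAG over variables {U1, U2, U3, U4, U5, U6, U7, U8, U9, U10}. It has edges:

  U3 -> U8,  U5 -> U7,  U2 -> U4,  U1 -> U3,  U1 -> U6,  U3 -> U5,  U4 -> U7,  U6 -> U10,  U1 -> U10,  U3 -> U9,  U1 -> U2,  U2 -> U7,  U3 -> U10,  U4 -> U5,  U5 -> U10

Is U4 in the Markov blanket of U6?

Recall MB(v) = parents ∪ children ∪ spouses, where spouses are the other parents of v's children.
U6's parents: U1.
U6's children: U10.
Parents of each child, excluding U6:
  U10's other parents are U1, U3, U5.
MB(U6) = {U1, U3, U5, U10}; U4 is not in this set.

No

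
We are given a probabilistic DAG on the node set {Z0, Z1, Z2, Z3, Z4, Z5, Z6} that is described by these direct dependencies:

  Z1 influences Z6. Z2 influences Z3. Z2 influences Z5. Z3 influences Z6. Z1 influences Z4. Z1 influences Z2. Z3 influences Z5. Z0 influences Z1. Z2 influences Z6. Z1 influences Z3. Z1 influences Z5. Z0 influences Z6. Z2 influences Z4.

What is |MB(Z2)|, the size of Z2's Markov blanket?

The Markov blanket of a node is its parents, its children, and the other parents of its children.
Z2's children: Z3, Z4, Z5, Z6.
Z2 has parent Z1.
Other parents of Z2's children:
  parents(Z3) \ {Z2} = {Z1}.
  Z4's other parent is Z1.
  Z5 also has parents Z1, Z3.
  Z6's other parents are Z0, Z1, Z3.
MB(Z2) = {Z0, Z1, Z3, Z4, Z5, Z6}, which has 6 nodes.

6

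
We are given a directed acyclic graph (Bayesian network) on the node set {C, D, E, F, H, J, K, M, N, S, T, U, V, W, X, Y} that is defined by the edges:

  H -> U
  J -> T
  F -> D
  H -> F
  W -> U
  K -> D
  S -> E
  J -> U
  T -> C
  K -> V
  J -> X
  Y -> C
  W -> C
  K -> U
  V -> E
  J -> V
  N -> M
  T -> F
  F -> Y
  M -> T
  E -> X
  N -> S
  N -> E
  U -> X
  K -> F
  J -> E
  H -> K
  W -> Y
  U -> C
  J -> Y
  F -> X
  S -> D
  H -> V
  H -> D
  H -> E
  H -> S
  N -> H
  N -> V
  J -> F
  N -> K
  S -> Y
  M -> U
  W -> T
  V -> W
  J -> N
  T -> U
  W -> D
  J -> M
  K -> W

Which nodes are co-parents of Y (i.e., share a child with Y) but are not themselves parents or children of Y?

Children of Y: C.
  parents(C) \ {Y} = {T, U, W}.
Excluding nodes already adjacent to Y (C, F, J, S, W), the co-parent-only contribution is {T, U}.

{T, U}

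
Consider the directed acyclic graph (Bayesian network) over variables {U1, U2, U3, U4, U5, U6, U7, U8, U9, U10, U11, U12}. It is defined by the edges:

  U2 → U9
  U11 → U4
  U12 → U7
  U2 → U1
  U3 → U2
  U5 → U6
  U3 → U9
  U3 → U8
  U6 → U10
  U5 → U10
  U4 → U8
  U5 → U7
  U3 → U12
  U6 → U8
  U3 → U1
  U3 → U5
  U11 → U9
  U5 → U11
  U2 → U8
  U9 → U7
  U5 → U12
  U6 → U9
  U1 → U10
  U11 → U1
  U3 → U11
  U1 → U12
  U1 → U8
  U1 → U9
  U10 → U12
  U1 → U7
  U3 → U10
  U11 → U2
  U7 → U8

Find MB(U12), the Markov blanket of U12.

The Markov blanket of a node is its parents, its children, and the other parents of its children.
U12's parents: U1, U3, U5, U10.
U12 has child U7.
Co-parents of U12 (other parents of its children):
  U7 also has parents U1, U5, U9.
So the Markov blanket of U12 is {U1, U3, U5, U7, U9, U10}.

{U1, U3, U5, U7, U9, U10}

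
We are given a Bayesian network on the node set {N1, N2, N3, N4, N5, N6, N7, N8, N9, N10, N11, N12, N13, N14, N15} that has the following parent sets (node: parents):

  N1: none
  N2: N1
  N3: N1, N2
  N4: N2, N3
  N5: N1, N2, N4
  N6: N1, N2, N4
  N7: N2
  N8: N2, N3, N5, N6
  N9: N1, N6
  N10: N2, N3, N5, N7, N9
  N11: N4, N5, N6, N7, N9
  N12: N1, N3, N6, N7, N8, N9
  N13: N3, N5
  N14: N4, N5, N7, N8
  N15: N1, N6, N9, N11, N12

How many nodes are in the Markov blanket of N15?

5

By definition, MB(N15) is built from N15's parents, N15's children, and the co-parents of N15.
Ch(N15) = {}.
N15's parents: N1, N6, N9, N11, N12.
With no children, N15 has no spouses; the co-parent set is empty.
MB(N15) = {N1, N6, N9, N11, N12}, which has 5 nodes.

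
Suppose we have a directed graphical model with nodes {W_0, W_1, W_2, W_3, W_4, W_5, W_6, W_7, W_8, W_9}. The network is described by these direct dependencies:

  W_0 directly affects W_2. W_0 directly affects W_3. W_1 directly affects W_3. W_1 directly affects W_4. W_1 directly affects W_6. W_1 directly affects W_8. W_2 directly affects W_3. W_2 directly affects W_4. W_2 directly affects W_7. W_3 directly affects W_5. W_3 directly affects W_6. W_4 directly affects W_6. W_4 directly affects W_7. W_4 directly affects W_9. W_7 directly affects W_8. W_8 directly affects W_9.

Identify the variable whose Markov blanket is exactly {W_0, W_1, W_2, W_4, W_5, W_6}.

W_3

The target node must have every member of {W_0, W_1, W_2, W_4, W_5, W_6} as a parent, child, or co-parent, and no others.
Parents of W_3: W_0, W_1, W_2; children: W_5, W_6; co-parents: W_1, W_4.
These exactly cover the given set, so the node is W_3.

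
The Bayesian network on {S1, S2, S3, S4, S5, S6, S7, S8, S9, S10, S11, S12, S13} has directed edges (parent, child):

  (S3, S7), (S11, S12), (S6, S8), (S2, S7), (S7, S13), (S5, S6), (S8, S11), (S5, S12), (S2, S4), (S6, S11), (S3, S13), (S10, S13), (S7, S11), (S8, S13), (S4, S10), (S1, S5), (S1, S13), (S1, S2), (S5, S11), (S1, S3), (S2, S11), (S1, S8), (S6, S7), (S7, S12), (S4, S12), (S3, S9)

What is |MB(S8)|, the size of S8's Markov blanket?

9

Parents of S8: S1, S6.
S8's children: S11, S13.
For each child, the remaining parents (spouses of S8):
  S11: S2, S5, S6, S7
  S13: S1, S3, S7, S10
MB(S8) = {S1, S2, S3, S5, S6, S7, S10, S11, S13}, which has 9 nodes.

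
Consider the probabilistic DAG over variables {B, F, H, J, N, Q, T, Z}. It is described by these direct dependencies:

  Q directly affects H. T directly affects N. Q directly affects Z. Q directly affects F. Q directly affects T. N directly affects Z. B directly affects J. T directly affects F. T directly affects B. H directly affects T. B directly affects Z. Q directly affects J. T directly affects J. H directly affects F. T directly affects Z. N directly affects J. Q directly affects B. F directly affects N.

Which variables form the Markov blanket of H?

{F, Q, T}

H's parents: Q.
H has children F, T.
Other parents of H's children:
  T: Q
  F: Q, T
MB(H) = {F, Q, T}.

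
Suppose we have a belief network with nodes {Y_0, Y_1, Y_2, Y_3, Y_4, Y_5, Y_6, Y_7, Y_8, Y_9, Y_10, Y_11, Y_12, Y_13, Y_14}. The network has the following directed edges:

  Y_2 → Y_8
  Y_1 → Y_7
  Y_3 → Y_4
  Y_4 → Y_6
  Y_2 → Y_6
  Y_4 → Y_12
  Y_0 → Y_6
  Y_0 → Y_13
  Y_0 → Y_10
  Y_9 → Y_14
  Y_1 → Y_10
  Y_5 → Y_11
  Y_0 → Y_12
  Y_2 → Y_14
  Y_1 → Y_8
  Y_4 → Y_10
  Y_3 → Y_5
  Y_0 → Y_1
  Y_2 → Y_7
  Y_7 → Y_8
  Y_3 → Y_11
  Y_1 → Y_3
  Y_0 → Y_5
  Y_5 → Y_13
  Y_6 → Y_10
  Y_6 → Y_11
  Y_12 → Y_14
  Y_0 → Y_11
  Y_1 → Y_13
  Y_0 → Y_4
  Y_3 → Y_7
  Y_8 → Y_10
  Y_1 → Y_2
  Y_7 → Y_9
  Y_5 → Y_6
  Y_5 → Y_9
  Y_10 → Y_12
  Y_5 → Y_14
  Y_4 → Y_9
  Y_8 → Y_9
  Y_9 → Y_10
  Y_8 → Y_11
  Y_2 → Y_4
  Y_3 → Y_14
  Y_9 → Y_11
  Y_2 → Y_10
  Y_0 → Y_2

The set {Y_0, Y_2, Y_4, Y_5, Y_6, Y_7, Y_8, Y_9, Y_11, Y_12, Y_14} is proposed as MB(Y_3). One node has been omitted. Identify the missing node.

Y_1

Y_3's parents: Y_1.
Children of Y_3: Y_4, Y_5, Y_7, Y_11, Y_14.
Parents of each child, excluding Y_3:
  Y_4's other parents are Y_0, Y_2.
  parents(Y_5) \ {Y_3} = {Y_0}.
  Y_7's other parents are Y_1, Y_2.
  parents(Y_11) \ {Y_3} = {Y_0, Y_5, Y_6, Y_8, Y_9}.
  Y_14's other parents are Y_2, Y_5, Y_9, Y_12.
MB(Y_3) = {Y_0, Y_1, Y_2, Y_4, Y_5, Y_6, Y_7, Y_8, Y_9, Y_11, Y_12, Y_14}.
Comparing with the claimed set, Y_1 is missing.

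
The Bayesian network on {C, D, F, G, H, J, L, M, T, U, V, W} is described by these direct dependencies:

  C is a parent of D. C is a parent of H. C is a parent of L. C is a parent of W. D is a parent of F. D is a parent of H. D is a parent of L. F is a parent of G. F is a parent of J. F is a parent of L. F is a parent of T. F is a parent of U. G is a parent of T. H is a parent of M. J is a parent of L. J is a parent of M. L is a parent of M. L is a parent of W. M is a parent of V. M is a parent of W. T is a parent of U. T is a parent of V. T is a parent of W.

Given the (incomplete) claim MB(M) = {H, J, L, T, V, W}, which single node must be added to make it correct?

C

Pa(M) = {H, J, L}.
M's children: V, W.
For each child, the remaining parents (spouses of M):
  parents(V) \ {M} = {T}.
  W's other parents are C, L, T.
MB(M) = {C, H, J, L, T, V, W}.
Comparing with the claimed set, C is missing.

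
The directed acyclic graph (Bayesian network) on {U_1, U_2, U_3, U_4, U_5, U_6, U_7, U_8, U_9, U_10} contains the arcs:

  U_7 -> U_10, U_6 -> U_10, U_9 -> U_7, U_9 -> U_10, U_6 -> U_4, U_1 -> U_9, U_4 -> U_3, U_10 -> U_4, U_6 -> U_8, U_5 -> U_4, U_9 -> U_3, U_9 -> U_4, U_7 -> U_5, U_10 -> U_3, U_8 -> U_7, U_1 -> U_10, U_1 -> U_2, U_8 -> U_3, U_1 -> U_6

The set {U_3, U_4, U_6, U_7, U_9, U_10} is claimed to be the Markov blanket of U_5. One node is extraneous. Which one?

U_5's parents: U_7.
U_5's children: U_4.
Co-parents of U_5 (other parents of its children):
  parents(U_4) \ {U_5} = {U_6, U_9, U_10}.
MB(U_5) = {U_4, U_6, U_7, U_9, U_10}.
U_3 is neither a parent, child, nor co-parent of U_5, so it does not belong.

U_3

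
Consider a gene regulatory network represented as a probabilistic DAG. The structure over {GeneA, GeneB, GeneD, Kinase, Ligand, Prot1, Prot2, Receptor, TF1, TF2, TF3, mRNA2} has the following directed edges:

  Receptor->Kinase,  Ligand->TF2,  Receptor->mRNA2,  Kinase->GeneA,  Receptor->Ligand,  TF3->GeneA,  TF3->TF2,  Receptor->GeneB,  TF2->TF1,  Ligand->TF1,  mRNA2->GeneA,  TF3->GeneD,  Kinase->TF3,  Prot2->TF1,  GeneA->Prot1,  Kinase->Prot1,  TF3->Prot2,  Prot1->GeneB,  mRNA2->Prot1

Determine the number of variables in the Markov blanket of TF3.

Parents of TF3: Kinase.
TF3 has children GeneA, GeneD, Prot2, TF2.
Other parents of TF3's children:
  Prot2: —
  GeneA: Kinase, mRNA2
  TF2: Ligand
  GeneD: —
MB(TF3) = {GeneA, GeneD, Kinase, Ligand, Prot2, TF2, mRNA2}, which has 7 nodes.

7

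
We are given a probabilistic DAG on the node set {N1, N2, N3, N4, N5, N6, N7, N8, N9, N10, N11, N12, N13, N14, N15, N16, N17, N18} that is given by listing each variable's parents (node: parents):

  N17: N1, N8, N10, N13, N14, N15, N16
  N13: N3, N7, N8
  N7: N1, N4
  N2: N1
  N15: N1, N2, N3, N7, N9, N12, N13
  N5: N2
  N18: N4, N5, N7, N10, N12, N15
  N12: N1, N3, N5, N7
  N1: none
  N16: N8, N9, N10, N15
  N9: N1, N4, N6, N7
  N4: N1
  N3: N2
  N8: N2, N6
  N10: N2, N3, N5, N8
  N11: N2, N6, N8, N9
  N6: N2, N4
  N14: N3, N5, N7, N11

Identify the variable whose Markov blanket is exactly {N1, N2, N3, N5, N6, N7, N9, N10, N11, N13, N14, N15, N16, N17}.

N8

The target node must have every member of {N1, N2, N3, N5, N6, N7, N9, N10, N11, N13, N14, N15, N16, N17} as a parent, child, or co-parent, and no others.
Parents of N8: N2, N6; children: N10, N11, N13, N16, N17; co-parents: N1, N2, N3, N5, N6, N7, N9, N10, N13, N14, N15, N16.
These exactly cover the given set, so the node is N8.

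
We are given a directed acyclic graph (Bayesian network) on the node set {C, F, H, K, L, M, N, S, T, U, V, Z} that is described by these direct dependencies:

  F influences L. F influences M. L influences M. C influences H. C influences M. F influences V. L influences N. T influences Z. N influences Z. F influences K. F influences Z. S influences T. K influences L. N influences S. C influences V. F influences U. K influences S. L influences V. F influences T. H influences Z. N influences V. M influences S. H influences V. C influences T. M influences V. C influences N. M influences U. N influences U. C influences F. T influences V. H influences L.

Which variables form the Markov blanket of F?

F has parent C.
F has children K, L, M, T, U, V, Z.
Other parents of F's children:
  K: no additional parents.
  L also has parents H, K.
  parents(M) \ {F} = {C, L}.
  T's other parents are C, S.
  U's other parents are M, N.
  V's other parents are C, H, L, M, N, T.
  Z also has parents H, N, T.
MB(F) = {C, H, K, L, M, N, S, T, U, V, Z}.

{C, H, K, L, M, N, S, T, U, V, Z}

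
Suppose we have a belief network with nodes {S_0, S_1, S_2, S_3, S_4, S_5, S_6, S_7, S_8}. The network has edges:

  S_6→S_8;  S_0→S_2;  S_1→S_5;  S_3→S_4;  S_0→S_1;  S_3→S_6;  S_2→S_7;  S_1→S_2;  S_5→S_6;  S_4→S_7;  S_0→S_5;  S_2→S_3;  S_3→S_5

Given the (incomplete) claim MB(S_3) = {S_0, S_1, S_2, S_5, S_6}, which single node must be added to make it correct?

S_4

S_3's parents: S_2.
S_3's children: S_4, S_5, S_6.
Parents of each child, excluding S_3:
  S_4 has no other parent.
  S_5's other parents are S_0, S_1.
  parents(S_6) \ {S_3} = {S_5}.
MB(S_3) = {S_0, S_1, S_2, S_4, S_5, S_6}.
Comparing with the claimed set, S_4 is missing.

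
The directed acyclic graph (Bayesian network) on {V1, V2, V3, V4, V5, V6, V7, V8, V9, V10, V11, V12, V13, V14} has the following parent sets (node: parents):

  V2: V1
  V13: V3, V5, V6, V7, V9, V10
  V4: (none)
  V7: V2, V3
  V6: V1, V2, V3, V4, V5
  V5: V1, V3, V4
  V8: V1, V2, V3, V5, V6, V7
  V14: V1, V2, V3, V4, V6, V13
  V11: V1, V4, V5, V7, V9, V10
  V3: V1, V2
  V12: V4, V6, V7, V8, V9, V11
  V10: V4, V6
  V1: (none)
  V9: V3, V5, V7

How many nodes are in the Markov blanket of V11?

9

Pa(V11) = {V1, V4, V5, V7, V9, V10}.
V11 has child V12.
Parents of each child, excluding V11:
  V12's other parents are V4, V6, V7, V8, V9.
MB(V11) = {V1, V4, V5, V6, V7, V8, V9, V10, V12}, which has 9 nodes.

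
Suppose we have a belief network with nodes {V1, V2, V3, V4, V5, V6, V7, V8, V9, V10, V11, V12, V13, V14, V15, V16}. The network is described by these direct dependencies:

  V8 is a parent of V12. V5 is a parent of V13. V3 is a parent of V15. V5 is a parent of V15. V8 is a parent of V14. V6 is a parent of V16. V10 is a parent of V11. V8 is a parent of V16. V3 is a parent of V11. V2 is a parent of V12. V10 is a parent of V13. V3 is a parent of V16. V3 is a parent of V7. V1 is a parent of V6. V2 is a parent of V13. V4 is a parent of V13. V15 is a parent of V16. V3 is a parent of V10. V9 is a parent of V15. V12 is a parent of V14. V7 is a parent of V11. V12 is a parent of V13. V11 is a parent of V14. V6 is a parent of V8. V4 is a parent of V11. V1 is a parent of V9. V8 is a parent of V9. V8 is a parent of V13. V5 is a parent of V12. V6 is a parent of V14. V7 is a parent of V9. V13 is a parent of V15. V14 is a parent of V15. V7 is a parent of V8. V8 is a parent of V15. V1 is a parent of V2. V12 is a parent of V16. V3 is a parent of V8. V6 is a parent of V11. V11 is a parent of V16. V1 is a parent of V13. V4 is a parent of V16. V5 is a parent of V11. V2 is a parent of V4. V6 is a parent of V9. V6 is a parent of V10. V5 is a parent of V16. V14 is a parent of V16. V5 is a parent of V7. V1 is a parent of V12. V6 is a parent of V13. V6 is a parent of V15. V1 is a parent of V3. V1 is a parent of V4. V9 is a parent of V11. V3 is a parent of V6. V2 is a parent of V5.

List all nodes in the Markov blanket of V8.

{V1, V2, V3, V4, V5, V6, V7, V9, V10, V11, V12, V13, V14, V15, V16}

By definition, MB(V8) is built from V8's parents, V8's children, and the co-parents of V8.
Pa(V8) = {V3, V6, V7}.
Ch(V8) = {V9, V12, V13, V14, V15, V16}.
Parents of each child, excluding V8:
  V9 also has parents V1, V6, V7.
  V12 also has parents V1, V2, V5.
  V13's other parents are V1, V2, V4, V5, V6, V10, V12.
  V14's other parents are V6, V11, V12.
  V15's other parents are V3, V5, V6, V9, V13, V14.
  parents(V16) \ {V8} = {V3, V4, V5, V6, V11, V12, V14, V15}.
Union: {V3, V6, V7} ∪ {V9, V12, V13, V14, V15, V16} ∪ {V1, V2, V3, V4, V5, V6, V7, V9, V10, V11, V12, V13, V14, V15} = {V1, V2, V3, V4, V5, V6, V7, V9, V10, V11, V12, V13, V14, V15, V16}.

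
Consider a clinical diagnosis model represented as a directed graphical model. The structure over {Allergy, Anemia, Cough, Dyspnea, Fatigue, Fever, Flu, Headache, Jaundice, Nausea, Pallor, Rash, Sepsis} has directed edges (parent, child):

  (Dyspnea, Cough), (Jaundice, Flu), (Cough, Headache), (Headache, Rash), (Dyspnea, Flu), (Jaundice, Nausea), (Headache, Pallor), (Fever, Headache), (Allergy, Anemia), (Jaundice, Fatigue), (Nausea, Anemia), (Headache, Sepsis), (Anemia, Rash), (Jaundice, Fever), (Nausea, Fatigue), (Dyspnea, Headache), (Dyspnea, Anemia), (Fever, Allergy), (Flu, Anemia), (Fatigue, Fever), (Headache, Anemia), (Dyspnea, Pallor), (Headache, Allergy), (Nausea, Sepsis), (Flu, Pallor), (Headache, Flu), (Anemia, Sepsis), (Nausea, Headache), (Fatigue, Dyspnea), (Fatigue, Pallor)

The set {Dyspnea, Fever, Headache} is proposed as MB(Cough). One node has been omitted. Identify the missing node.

Nausea

By definition, MB(Cough) is built from Cough's parents, Cough's children, and the co-parents of Cough.
Cough's parents: Dyspnea.
Children of Cough: Headache.
Parents of each child, excluding Cough:
  Headache also has parents Dyspnea, Fever, Nausea.
MB(Cough) = {Dyspnea, Fever, Headache, Nausea}.
Comparing with the claimed set, Nausea is missing.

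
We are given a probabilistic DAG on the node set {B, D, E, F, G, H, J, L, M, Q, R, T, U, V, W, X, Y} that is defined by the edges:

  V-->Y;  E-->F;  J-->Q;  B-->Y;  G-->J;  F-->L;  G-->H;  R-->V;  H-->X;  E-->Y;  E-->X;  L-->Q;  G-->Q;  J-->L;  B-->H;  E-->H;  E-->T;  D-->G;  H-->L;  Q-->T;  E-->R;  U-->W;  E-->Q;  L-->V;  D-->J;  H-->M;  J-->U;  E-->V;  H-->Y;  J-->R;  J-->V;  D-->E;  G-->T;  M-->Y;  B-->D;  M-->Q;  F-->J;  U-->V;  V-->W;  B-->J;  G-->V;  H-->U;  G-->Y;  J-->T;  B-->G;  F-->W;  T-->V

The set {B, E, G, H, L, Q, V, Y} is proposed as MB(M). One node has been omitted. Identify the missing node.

J

M has parent H.
M's children: Q, Y.
For each child, the remaining parents (spouses of M):
  Q: E, G, J, L
  Y: B, E, G, H, V
MB(M) = {B, E, G, H, J, L, Q, V, Y}.
Comparing with the claimed set, J is missing.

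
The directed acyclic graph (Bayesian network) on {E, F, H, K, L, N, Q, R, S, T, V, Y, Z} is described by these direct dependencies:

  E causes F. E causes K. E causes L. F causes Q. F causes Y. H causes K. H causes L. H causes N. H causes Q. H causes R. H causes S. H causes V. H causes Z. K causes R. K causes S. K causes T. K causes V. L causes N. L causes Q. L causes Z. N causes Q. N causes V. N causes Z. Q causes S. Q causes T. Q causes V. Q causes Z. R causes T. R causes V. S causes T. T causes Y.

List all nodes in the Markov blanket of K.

K's parents: E, H.
K has children R, S, T, V.
Co-parents of K (other parents of its children):
  R: H
  S: H, Q
  T: Q, R, S
  V: H, N, Q, R
Union: {E, H} ∪ {R, S, T, V} ∪ {H, N, Q, R, S} = {E, H, N, Q, R, S, T, V}.

{E, H, N, Q, R, S, T, V}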